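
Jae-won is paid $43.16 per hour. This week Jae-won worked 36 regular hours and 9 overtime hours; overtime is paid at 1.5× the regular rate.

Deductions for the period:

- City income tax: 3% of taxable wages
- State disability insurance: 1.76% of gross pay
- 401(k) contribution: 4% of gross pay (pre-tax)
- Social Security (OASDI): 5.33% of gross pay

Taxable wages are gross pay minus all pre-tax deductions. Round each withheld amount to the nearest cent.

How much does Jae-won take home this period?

Regular pay: 36 × $43.16 = $1553.76
Overtime pay: 9 × $43.16 × 1.5 = $582.66
Gross pay = $1553.76 + $582.66 = $2136.42
401(k) contribution: $2136.42 × 0.04 = $85.46
Taxable wages = $2136.42 − $85.46 = $2050.96
City income tax: $2050.96 × 0.03 = $61.53
Social Security (OASDI): $2136.42 × 0.0533 = $113.87
State disability insurance: $2136.42 × 0.0176 = $37.60
Total deductions = $85.46 + $61.53 + $113.87 + $37.60 = $298.46
Net pay = $2136.42 − $298.46 = $1837.96

$1837.96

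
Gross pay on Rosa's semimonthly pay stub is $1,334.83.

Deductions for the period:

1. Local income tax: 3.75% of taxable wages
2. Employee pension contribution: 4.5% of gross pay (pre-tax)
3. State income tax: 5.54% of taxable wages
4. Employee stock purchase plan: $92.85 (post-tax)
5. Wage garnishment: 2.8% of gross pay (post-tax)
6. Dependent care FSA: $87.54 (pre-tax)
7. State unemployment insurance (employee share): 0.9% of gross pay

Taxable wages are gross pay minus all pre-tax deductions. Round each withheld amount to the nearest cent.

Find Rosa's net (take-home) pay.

$934.69

Employee pension contribution: $1,334.83 × 0.045 = $60.07
Dependent care FSA: $87.54
Pre-tax total = $60.07 + $87.54 = $147.61
Taxable wages = $1,334.83 − $147.61 = $1,187.22
State income tax: $1,187.22 × 0.0554 = $65.77
Local income tax: $1,187.22 × 0.0375 = $44.52
State unemployment insurance (employee share): $1,334.83 × 0.009 = $12.01
Employee stock purchase plan: $92.85
Wage garnishment: $1,334.83 × 0.028 = $37.38
Total deductions = $60.07 + $87.54 + $65.77 + $44.52 + $12.01 + $92.85 + $37.38 = $400.14
Net pay = $1,334.83 − $400.14 = $934.69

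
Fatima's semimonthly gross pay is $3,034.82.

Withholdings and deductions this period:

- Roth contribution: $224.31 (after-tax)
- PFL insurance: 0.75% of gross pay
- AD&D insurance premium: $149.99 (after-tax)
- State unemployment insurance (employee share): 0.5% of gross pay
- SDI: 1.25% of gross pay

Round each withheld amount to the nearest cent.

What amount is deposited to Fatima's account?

$2,584.65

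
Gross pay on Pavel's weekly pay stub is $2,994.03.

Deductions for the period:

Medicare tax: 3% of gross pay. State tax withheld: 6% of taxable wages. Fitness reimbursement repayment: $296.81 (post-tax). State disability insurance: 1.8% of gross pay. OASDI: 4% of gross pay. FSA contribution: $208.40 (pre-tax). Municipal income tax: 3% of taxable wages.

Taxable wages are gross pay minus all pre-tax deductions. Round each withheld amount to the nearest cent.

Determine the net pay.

FSA contribution: $208.40
Taxable wages = $2,994.03 − $208.40 = $2,785.63
State tax withheld: $2,785.63 × 0.06 = $167.14
Municipal income tax: $2,785.63 × 0.03 = $83.57
OASDI: $2,994.03 × 0.04 = $119.76
State disability insurance: $2,994.03 × 0.018 = $53.89
Medicare tax: $2,994.03 × 0.03 = $89.82
Fitness reimbursement repayment: $296.81
Total deductions = $208.40 + $167.14 + $83.57 + $119.76 + $53.89 + $89.82 + $296.81 = $1,019.39
Net pay = $2,994.03 − $1,019.39 = $1,974.64

$1,974.64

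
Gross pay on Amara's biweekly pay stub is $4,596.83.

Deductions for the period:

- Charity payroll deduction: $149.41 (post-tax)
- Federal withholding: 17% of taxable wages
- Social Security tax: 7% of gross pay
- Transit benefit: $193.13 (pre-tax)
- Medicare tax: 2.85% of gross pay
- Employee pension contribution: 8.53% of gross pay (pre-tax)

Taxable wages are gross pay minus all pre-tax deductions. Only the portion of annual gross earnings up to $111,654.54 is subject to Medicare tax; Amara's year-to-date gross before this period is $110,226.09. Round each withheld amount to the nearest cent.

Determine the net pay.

Employee pension contribution: $4,596.83 × 0.0853 = $392.11
Transit benefit: $193.13
Pre-tax total = $392.11 + $193.13 = $585.24
Taxable wages = $4,596.83 − $585.24 = $4,011.59
Federal withholding: $4,011.59 × 0.17 = $681.97
Social Security tax: $4,596.83 × 0.07 = $321.78
Medicare tax: only $111,654.54 − $110,226.09 = $1,428.45 of this check is subject → $1,428.45 × 0.0285 = $40.71
Charity payroll deduction: $149.41
Total deductions = $392.11 + $193.13 + $681.97 + $321.78 + $40.71 + $149.41 = $1,779.11
Net pay = $4,596.83 − $1,779.11 = $2,817.72

$2,817.72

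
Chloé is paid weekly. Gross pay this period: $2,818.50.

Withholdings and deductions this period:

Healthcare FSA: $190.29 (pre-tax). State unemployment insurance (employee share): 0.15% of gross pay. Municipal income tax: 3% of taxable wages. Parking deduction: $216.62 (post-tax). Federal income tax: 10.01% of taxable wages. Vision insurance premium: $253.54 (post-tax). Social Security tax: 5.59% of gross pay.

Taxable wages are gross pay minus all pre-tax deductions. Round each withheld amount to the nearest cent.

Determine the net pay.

$1,654.34

Healthcare FSA: $190.29
Taxable wages = $2,818.50 − $190.29 = $2,628.21
Federal income tax: $2,628.21 × 0.1001 = $263.08
Municipal income tax: $2,628.21 × 0.03 = $78.85
Social Security tax: $2,818.50 × 0.0559 = $157.55
State unemployment insurance (employee share): $2,818.50 × 0.0015 = $4.23
Parking deduction: $216.62
Vision insurance premium: $253.54
Total deductions = $190.29 + $263.08 + $78.85 + $157.55 + $4.23 + $216.62 + $253.54 = $1,164.16
Net pay = $2,818.50 − $1,164.16 = $1,654.34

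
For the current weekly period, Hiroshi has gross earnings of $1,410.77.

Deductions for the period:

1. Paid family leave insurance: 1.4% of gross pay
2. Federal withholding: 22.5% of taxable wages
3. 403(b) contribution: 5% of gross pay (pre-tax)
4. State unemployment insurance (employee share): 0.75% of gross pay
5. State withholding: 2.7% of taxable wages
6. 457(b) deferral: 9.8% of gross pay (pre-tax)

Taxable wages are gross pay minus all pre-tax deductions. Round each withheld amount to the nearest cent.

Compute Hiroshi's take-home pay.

$868.75

403(b) contribution: $1,410.77 × 0.05 = $70.54
457(b) deferral: $1,410.77 × 0.098 = $138.26
Pre-tax total = $70.54 + $138.26 = $208.80
Taxable wages = $1,410.77 − $208.80 = $1,201.97
Federal withholding: $1,201.97 × 0.225 = $270.44
State withholding: $1,201.97 × 0.027 = $32.45
Paid family leave insurance: $1,410.77 × 0.014 = $19.75
State unemployment insurance (employee share): $1,410.77 × 0.0075 = $10.58
Total deductions = $70.54 + $138.26 + $270.44 + $32.45 + $19.75 + $10.58 = $542.02
Net pay = $1,410.77 − $542.02 = $868.75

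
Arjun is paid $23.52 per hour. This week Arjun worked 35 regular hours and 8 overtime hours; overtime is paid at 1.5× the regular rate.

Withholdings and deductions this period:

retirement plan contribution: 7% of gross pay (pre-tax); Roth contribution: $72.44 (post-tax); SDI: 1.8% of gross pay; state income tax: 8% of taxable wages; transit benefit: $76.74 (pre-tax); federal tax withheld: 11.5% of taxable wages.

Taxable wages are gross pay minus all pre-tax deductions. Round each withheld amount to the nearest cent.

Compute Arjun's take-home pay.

$673.47

Regular pay: 35 × $23.52 = $823.20
Overtime pay: 8 × $23.52 × 1.5 = $282.24
Gross pay = $823.20 + $282.24 = $1,105.44
Transit benefit: $76.74
Retirement plan contribution: $1,105.44 × 0.07 = $77.38
Pre-tax total = $76.74 + $77.38 = $154.12
Taxable wages = $1,105.44 − $154.12 = $951.32
State income tax: $951.32 × 0.08 = $76.11
Federal tax withheld: $951.32 × 0.115 = $109.40
SDI: $1,105.44 × 0.018 = $19.90
Roth contribution: $72.44
Total deductions = $76.74 + $77.38 + $76.11 + $109.40 + $19.90 + $72.44 = $431.97
Net pay = $1,105.44 − $431.97 = $673.47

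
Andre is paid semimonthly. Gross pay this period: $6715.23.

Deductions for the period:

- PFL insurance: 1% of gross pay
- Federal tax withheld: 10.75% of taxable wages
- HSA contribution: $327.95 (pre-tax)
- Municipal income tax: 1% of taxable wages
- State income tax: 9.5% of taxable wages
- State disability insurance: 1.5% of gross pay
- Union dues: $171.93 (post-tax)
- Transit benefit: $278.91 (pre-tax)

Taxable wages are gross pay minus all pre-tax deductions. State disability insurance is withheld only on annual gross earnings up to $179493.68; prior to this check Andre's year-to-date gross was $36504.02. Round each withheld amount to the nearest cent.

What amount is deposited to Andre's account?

Transit benefit: $278.91
HSA contribution: $327.95
Pre-tax total = $278.91 + $327.95 = $606.86
Taxable wages = $6715.23 − $606.86 = $6108.37
Federal tax withheld: $6108.37 × 0.1075 = $656.65
State income tax: $6108.37 × 0.095 = $580.30
Municipal income tax: $6108.37 × 0.01 = $61.08
State disability insurance: cap not yet reached, full $6715.23 is subject → $6715.23 × 0.015 = $100.73
PFL insurance: $6715.23 × 0.01 = $67.15
Union dues: $171.93
Total deductions = $278.91 + $327.95 + $656.65 + $580.30 + $61.08 + $100.73 + $67.15 + $171.93 = $2244.70
Net pay = $6715.23 − $2244.70 = $4470.53

$4470.53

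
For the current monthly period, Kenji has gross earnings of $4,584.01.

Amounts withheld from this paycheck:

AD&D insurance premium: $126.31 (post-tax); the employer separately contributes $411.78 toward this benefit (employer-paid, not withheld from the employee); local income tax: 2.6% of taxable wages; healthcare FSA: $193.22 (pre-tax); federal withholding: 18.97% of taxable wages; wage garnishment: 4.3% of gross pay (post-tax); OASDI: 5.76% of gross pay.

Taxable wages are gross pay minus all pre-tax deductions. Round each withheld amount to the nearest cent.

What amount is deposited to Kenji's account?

$2,856.24

Healthcare FSA: $193.22
Taxable wages = $4,584.01 − $193.22 = $4,390.79
Federal withholding: $4,390.79 × 0.1897 = $832.93
Local income tax: $4,390.79 × 0.026 = $114.16
OASDI: $4,584.01 × 0.0576 = $264.04
Wage garnishment: $4,584.01 × 0.043 = $197.11
AD&D insurance premium: $126.31
(Employer's $411.78 toward AD&D insurance premium is not withheld from the employee.)
Total deductions = $193.22 + $832.93 + $114.16 + $264.04 + $197.11 + $126.31 = $1,727.77
Net pay = $4,584.01 − $1,727.77 = $2,856.24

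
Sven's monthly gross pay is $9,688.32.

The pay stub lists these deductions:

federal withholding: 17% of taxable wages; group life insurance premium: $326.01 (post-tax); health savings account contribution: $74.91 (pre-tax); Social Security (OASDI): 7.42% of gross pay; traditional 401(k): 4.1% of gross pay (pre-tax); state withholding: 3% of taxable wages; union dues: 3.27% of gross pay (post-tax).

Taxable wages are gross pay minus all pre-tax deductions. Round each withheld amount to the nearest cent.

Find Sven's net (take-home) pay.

Health savings account contribution: $74.91
Traditional 401(k): $9,688.32 × 0.041 = $397.22
Pre-tax total = $74.91 + $397.22 = $472.13
Taxable wages = $9,688.32 − $472.13 = $9,216.19
State withholding: $9,216.19 × 0.03 = $276.49
Federal withholding: $9,216.19 × 0.17 = $1,566.75
Social Security (OASDI): $9,688.32 × 0.0742 = $718.87
Union dues: $9,688.32 × 0.0327 = $316.81
Group life insurance premium: $326.01
Total deductions = $74.91 + $397.22 + $276.49 + $1,566.75 + $718.87 + $316.81 + $326.01 = $3,677.06
Net pay = $9,688.32 − $3,677.06 = $6,011.26

$6,011.26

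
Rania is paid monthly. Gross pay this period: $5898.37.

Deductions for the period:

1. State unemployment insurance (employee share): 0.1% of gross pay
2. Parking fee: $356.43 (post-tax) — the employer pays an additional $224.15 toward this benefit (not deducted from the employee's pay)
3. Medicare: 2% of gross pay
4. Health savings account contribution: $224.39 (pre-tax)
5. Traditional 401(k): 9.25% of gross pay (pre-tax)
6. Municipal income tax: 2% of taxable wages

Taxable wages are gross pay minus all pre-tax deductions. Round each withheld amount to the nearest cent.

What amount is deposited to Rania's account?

$4545.51

Traditional 401(k): $5898.37 × 0.0925 = $545.60
Health savings account contribution: $224.39
Pre-tax total = $545.60 + $224.39 = $769.99
Taxable wages = $5898.37 − $769.99 = $5128.38
Municipal income tax: $5128.38 × 0.02 = $102.57
Medicare: $5898.37 × 0.02 = $117.97
State unemployment insurance (employee share): $5898.37 × 0.001 = $5.90
Parking fee: $356.43
(Employer's $224.15 toward parking fee is not withheld from the employee.)
Total deductions = $545.60 + $224.39 + $102.57 + $117.97 + $5.90 + $356.43 = $1352.86
Net pay = $5898.37 − $1352.86 = $4545.51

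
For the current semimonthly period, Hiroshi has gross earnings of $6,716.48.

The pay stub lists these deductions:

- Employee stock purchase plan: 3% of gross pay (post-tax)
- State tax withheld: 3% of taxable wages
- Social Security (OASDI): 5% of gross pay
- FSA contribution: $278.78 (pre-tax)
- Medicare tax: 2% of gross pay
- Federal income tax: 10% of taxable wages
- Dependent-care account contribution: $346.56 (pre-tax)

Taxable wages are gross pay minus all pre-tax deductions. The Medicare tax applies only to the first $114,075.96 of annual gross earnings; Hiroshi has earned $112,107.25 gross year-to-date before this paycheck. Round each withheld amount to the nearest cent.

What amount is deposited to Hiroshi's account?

$4,722.62

FSA contribution: $278.78
Dependent-care account contribution: $346.56
Pre-tax total = $278.78 + $346.56 = $625.34
Taxable wages = $6,716.48 − $625.34 = $6,091.14
State tax withheld: $6,091.14 × 0.03 = $182.73
Federal income tax: $6,091.14 × 0.1 = $609.11
Social Security (OASDI): $6,716.48 × 0.05 = $335.82
Medicare tax: only $114,075.96 − $112,107.25 = $1,968.71 of this check is subject → $1,968.71 × 0.02 = $39.37
Employee stock purchase plan: $6,716.48 × 0.03 = $201.49
Total deductions = $278.78 + $346.56 + $182.73 + $609.11 + $335.82 + $39.37 + $201.49 = $1,993.86
Net pay = $6,716.48 − $1,993.86 = $4,722.62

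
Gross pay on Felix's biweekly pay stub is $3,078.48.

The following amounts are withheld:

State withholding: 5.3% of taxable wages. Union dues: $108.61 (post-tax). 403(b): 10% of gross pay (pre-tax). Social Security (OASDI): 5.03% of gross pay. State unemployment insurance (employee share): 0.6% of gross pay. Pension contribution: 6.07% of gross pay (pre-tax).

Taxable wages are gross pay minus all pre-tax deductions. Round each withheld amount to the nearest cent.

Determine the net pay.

403(b): $3,078.48 × 0.1 = $307.85
Pension contribution: $3,078.48 × 0.0607 = $186.86
Pre-tax total = $307.85 + $186.86 = $494.71
Taxable wages = $3,078.48 − $494.71 = $2,583.77
State withholding: $2,583.77 × 0.053 = $136.94
State unemployment insurance (employee share): $3,078.48 × 0.006 = $18.47
Social Security (OASDI): $3,078.48 × 0.0503 = $154.85
Union dues: $108.61
Total deductions = $307.85 + $186.86 + $136.94 + $18.47 + $154.85 + $108.61 = $913.58
Net pay = $3,078.48 − $913.58 = $2,164.90

$2,164.90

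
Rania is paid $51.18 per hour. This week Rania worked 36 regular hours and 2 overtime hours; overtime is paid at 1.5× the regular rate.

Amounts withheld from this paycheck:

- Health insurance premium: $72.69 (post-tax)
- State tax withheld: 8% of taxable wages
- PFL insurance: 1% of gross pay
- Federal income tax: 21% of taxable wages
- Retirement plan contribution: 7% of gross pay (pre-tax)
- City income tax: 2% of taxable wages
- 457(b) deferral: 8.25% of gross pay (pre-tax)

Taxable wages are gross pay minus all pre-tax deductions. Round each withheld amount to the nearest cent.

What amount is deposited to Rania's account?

$1074.58

Regular pay: 36 × $51.18 = $1842.48
Overtime pay: 2 × $51.18 × 1.5 = $153.54
Gross pay = $1842.48 + $153.54 = $1996.02
Retirement plan contribution: $1996.02 × 0.07 = $139.72
457(b) deferral: $1996.02 × 0.0825 = $164.67
Pre-tax total = $139.72 + $164.67 = $304.39
Taxable wages = $1996.02 − $304.39 = $1691.63
State tax withheld: $1691.63 × 0.08 = $135.33
Federal income tax: $1691.63 × 0.21 = $355.24
City income tax: $1691.63 × 0.02 = $33.83
PFL insurance: $1996.02 × 0.01 = $19.96
Health insurance premium: $72.69
Total deductions = $139.72 + $164.67 + $135.33 + $355.24 + $33.83 + $19.96 + $72.69 = $921.44
Net pay = $1996.02 − $921.44 = $1074.58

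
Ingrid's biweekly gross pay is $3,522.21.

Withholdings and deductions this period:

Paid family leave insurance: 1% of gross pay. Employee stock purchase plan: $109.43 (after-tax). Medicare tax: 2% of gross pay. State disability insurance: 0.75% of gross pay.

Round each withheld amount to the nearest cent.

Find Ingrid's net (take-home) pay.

$3,280.70

Medicare tax: $3,522.21 × 0.02 = $70.44
State disability insurance: $3,522.21 × 0.0075 = $26.42
Paid family leave insurance: $3,522.21 × 0.01 = $35.22
Employee stock purchase plan: $109.43
Total deductions = $70.44 + $26.42 + $35.22 + $109.43 = $241.51
Net pay = $3,522.21 − $241.51 = $3,280.70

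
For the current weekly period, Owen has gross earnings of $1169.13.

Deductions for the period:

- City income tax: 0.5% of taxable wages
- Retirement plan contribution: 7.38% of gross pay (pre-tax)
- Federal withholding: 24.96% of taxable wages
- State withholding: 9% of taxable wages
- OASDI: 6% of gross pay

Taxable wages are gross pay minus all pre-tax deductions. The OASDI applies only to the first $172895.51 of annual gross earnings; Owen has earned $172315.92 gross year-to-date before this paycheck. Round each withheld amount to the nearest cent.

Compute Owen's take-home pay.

Retirement plan contribution: $1169.13 × 0.0738 = $86.28
Taxable wages = $1169.13 − $86.28 = $1082.85
City income tax: $1082.85 × 0.005 = $5.41
State withholding: $1082.85 × 0.09 = $97.46
Federal withholding: $1082.85 × 0.2496 = $270.28
OASDI: only $172895.51 − $172315.92 = $579.59 of this check is subject → $579.59 × 0.06 = $34.78
Total deductions = $86.28 + $5.41 + $97.46 + $270.28 + $34.78 = $494.21
Net pay = $1169.13 − $494.21 = $674.92

$674.92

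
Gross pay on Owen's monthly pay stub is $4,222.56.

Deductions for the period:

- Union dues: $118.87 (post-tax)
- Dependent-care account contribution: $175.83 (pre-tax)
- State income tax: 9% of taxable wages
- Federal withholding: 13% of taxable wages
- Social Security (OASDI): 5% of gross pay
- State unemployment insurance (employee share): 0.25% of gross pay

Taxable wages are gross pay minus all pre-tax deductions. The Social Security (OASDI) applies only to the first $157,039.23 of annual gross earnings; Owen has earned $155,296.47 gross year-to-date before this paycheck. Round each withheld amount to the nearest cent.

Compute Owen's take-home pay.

$2,939.88

Dependent-care account contribution: $175.83
Taxable wages = $4,222.56 − $175.83 = $4,046.73
Federal withholding: $4,046.73 × 0.13 = $526.07
State income tax: $4,046.73 × 0.09 = $364.21
State unemployment insurance (employee share): $4,222.56 × 0.0025 = $10.56
Social Security (OASDI): only $157,039.23 − $155,296.47 = $1,742.76 of this check is subject → $1,742.76 × 0.05 = $87.14
Union dues: $118.87
Total deductions = $175.83 + $526.07 + $364.21 + $10.56 + $87.14 + $118.87 = $1,282.68
Net pay = $4,222.56 − $1,282.68 = $2,939.88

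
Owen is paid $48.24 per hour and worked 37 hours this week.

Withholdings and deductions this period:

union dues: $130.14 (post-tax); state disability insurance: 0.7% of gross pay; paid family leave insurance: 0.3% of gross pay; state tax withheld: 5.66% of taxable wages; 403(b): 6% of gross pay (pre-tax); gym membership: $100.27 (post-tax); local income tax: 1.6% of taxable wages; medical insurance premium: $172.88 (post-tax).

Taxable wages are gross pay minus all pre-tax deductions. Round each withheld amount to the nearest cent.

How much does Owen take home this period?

Gross pay: 37 × $48.24 = $1,784.88
403(b): $1,784.88 × 0.06 = $107.09
Taxable wages = $1,784.88 − $107.09 = $1,677.79
State tax withheld: $1,677.79 × 0.0566 = $94.96
Local income tax: $1,677.79 × 0.016 = $26.84
State disability insurance: $1,784.88 × 0.007 = $12.49
Paid family leave insurance: $1,784.88 × 0.003 = $5.35
Medical insurance premium: $172.88
Union dues: $130.14
Gym membership: $100.27
Total deductions = $107.09 + $94.96 + $26.84 + $12.49 + $5.35 + $172.88 + $130.14 + $100.27 = $650.02
Net pay = $1,784.88 − $650.02 = $1,134.86

$1,134.86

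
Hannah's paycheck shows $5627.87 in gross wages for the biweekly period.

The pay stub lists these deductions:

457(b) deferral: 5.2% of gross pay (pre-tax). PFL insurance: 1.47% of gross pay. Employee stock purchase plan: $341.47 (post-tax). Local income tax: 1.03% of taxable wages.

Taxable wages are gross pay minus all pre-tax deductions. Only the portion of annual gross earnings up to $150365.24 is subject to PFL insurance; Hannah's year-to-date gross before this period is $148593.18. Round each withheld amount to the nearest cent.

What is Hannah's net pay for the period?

457(b) deferral: $5627.87 × 0.052 = $292.65
Taxable wages = $5627.87 − $292.65 = $5335.22
Local income tax: $5335.22 × 0.0103 = $54.95
PFL insurance: only $150365.24 − $148593.18 = $1772.06 of this check is subject → $1772.06 × 0.0147 = $26.05
Employee stock purchase plan: $341.47
Total deductions = $292.65 + $54.95 + $26.05 + $341.47 = $715.12
Net pay = $5627.87 − $715.12 = $4912.75

$4912.75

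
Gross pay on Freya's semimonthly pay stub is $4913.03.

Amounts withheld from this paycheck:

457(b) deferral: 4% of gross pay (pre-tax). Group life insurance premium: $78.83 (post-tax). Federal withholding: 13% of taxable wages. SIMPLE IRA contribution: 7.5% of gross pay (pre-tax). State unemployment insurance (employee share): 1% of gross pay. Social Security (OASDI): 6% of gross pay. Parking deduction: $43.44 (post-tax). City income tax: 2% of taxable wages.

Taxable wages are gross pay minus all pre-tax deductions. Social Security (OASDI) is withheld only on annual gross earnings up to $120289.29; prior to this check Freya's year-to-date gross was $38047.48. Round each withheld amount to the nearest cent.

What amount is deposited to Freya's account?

457(b) deferral: $4913.03 × 0.04 = $196.52
SIMPLE IRA contribution: $4913.03 × 0.075 = $368.48
Pre-tax total = $196.52 + $368.48 = $565.00
Taxable wages = $4913.03 − $565.00 = $4348.03
Federal withholding: $4348.03 × 0.13 = $565.24
City income tax: $4348.03 × 0.02 = $86.96
State unemployment insurance (employee share): $4913.03 × 0.01 = $49.13
Social Security (OASDI): cap not yet reached, full $4913.03 is subject → $4913.03 × 0.06 = $294.78
Parking deduction: $43.44
Group life insurance premium: $78.83
Total deductions = $196.52 + $368.48 + $565.24 + $86.96 + $49.13 + $294.78 + $43.44 + $78.83 = $1683.38
Net pay = $4913.03 − $1683.38 = $3229.65

$3229.65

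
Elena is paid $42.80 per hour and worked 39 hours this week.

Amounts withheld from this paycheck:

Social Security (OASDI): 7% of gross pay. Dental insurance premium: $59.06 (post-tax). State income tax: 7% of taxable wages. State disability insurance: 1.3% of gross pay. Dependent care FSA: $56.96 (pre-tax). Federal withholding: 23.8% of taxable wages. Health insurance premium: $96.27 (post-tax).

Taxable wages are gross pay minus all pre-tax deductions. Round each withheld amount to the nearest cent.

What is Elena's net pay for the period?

Gross pay: 39 × $42.80 = $1,669.20
Dependent care FSA: $56.96
Taxable wages = $1,669.20 − $56.96 = $1,612.24
State income tax: $1,612.24 × 0.07 = $112.86
Federal withholding: $1,612.24 × 0.238 = $383.71
Social Security (OASDI): $1,669.20 × 0.07 = $116.84
State disability insurance: $1,669.20 × 0.013 = $21.70
Dental insurance premium: $59.06
Health insurance premium: $96.27
Total deductions = $56.96 + $112.86 + $383.71 + $116.84 + $21.70 + $59.06 + $96.27 = $847.40
Net pay = $1,669.20 − $847.40 = $821.80

$821.80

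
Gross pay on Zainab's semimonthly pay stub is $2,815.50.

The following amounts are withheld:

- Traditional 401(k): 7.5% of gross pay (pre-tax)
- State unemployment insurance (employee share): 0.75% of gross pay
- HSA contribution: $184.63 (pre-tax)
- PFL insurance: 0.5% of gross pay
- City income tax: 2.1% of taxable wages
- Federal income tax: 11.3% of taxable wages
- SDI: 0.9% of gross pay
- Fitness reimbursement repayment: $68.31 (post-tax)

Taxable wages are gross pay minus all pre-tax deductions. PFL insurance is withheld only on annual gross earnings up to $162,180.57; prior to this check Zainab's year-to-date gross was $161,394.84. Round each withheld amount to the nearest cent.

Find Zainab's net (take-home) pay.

$1,976.77

HSA contribution: $184.63
Traditional 401(k): $2,815.50 × 0.075 = $211.16
Pre-tax total = $184.63 + $211.16 = $395.79
Taxable wages = $2,815.50 − $395.79 = $2,419.71
Federal income tax: $2,419.71 × 0.113 = $273.43
City income tax: $2,419.71 × 0.021 = $50.81
State unemployment insurance (employee share): $2,815.50 × 0.0075 = $21.12
SDI: $2,815.50 × 0.009 = $25.34
PFL insurance: only $162,180.57 − $161,394.84 = $785.73 of this check is subject → $785.73 × 0.005 = $3.93
Fitness reimbursement repayment: $68.31
Total deductions = $184.63 + $211.16 + $273.43 + $50.81 + $21.12 + $25.34 + $3.93 + $68.31 = $838.73
Net pay = $2,815.50 − $838.73 = $1,976.77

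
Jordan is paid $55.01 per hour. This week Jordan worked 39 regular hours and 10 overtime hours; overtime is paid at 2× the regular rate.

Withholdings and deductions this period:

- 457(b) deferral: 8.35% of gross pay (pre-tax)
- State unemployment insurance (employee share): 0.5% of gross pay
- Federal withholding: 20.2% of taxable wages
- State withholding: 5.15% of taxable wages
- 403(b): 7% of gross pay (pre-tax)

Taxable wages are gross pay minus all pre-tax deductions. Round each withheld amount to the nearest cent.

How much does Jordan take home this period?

$2,034.70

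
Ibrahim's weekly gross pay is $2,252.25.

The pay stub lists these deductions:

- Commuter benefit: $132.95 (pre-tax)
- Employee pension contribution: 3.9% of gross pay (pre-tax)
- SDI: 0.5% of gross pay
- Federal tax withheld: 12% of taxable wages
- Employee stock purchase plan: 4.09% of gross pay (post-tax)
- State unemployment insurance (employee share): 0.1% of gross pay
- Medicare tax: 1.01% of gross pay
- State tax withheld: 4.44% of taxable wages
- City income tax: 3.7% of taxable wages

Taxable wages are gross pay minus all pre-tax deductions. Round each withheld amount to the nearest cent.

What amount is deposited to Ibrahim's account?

Employee pension contribution: $2,252.25 × 0.039 = $87.84
Commuter benefit: $132.95
Pre-tax total = $87.84 + $132.95 = $220.79
Taxable wages = $2,252.25 − $220.79 = $2,031.46
State tax withheld: $2,031.46 × 0.0444 = $90.20
Federal tax withheld: $2,031.46 × 0.12 = $243.78
City income tax: $2,031.46 × 0.037 = $75.16
Medicare tax: $2,252.25 × 0.0101 = $22.75
SDI: $2,252.25 × 0.005 = $11.26
State unemployment insurance (employee share): $2,252.25 × 0.001 = $2.25
Employee stock purchase plan: $2,252.25 × 0.0409 = $92.12
Total deductions = $87.84 + $132.95 + $90.20 + $243.78 + $75.16 + $22.75 + $11.26 + $2.25 + $92.12 = $758.31
Net pay = $2,252.25 − $758.31 = $1,493.94

$1,493.94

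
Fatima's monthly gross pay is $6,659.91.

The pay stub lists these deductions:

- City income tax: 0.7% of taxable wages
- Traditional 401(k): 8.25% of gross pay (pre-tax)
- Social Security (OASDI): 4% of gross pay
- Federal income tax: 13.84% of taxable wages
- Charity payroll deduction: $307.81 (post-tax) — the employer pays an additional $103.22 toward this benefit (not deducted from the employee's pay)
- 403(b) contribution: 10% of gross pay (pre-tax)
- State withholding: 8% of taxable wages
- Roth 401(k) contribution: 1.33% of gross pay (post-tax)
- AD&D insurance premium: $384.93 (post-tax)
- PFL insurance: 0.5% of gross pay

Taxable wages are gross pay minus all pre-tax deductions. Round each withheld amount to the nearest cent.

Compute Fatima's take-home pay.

Traditional 401(k): $6,659.91 × 0.0825 = $549.44
403(b) contribution: $6,659.91 × 0.1 = $665.99
Pre-tax total = $549.44 + $665.99 = $1,215.43
Taxable wages = $6,659.91 − $1,215.43 = $5,444.48
State withholding: $5,444.48 × 0.08 = $435.56
City income tax: $5,444.48 × 0.007 = $38.11
Federal income tax: $5,444.48 × 0.1384 = $753.52
PFL insurance: $6,659.91 × 0.005 = $33.30
Social Security (OASDI): $6,659.91 × 0.04 = $266.40
Charity payroll deduction: $307.81
AD&D insurance premium: $384.93
Roth 401(k) contribution: $6,659.91 × 0.0133 = $88.58
(Employer's $103.22 toward charity payroll deduction is not withheld from the employee.)
Total deductions = $549.44 + $665.99 + $435.56 + $38.11 + $753.52 + $33.30 + $266.40 + $307.81 + $384.93 + $88.58 = $3,523.64
Net pay = $6,659.91 − $3,523.64 = $3,136.27

$3,136.27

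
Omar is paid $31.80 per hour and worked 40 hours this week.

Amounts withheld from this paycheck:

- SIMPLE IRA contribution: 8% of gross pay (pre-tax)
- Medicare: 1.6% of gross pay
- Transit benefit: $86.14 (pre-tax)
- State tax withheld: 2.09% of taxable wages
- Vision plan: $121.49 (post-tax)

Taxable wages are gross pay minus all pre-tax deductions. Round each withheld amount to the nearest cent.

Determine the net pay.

Gross pay: 40 × $31.80 = $1272.00
Transit benefit: $86.14
SIMPLE IRA contribution: $1272.00 × 0.08 = $101.76
Pre-tax total = $86.14 + $101.76 = $187.90
Taxable wages = $1272.00 − $187.90 = $1084.10
State tax withheld: $1084.10 × 0.0209 = $22.66
Medicare: $1272.00 × 0.016 = $20.35
Vision plan: $121.49
Total deductions = $86.14 + $101.76 + $22.66 + $20.35 + $121.49 = $352.40
Net pay = $1272.00 − $352.40 = $919.60

$919.60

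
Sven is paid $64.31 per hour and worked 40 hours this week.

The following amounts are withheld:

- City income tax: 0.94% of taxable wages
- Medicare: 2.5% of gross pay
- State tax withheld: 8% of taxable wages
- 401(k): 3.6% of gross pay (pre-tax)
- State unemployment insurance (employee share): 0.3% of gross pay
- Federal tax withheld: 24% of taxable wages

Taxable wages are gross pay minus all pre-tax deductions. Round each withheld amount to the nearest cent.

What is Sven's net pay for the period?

$1,590.92

Gross pay: 40 × $64.31 = $2,572.40
401(k): $2,572.40 × 0.036 = $92.61
Taxable wages = $2,572.40 − $92.61 = $2,479.79
State tax withheld: $2,479.79 × 0.08 = $198.38
Federal tax withheld: $2,479.79 × 0.24 = $595.15
City income tax: $2,479.79 × 0.0094 = $23.31
Medicare: $2,572.40 × 0.025 = $64.31
State unemployment insurance (employee share): $2,572.40 × 0.003 = $7.72
Total deductions = $92.61 + $198.38 + $595.15 + $23.31 + $64.31 + $7.72 = $981.48
Net pay = $2,572.40 − $981.48 = $1,590.92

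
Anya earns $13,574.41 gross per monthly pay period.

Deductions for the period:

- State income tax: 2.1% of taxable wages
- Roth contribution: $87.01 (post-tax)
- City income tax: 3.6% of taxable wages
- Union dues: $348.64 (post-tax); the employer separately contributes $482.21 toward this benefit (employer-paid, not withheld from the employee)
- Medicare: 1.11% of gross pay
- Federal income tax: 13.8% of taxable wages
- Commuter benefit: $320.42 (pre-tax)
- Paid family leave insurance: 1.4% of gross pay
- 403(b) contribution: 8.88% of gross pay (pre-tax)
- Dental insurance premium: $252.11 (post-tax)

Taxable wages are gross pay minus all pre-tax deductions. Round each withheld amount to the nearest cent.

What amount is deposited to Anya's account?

$8,670.63

403(b) contribution: $13,574.41 × 0.0888 = $1,205.41
Commuter benefit: $320.42
Pre-tax total = $1,205.41 + $320.42 = $1,525.83
Taxable wages = $13,574.41 − $1,525.83 = $12,048.58
City income tax: $12,048.58 × 0.036 = $433.75
State income tax: $12,048.58 × 0.021 = $253.02
Federal income tax: $12,048.58 × 0.138 = $1,662.70
Paid family leave insurance: $13,574.41 × 0.014 = $190.04
Medicare: $13,574.41 × 0.0111 = $150.68
Roth contribution: $87.01
Dental insurance premium: $252.11
Union dues: $348.64
(Employer's $482.21 toward union dues is not withheld from the employee.)
Total deductions = $1,205.41 + $320.42 + $433.75 + $253.02 + $1,662.70 + $190.04 + $150.68 + $87.01 + $252.11 + $348.64 = $4,903.78
Net pay = $13,574.41 − $4,903.78 = $8,670.63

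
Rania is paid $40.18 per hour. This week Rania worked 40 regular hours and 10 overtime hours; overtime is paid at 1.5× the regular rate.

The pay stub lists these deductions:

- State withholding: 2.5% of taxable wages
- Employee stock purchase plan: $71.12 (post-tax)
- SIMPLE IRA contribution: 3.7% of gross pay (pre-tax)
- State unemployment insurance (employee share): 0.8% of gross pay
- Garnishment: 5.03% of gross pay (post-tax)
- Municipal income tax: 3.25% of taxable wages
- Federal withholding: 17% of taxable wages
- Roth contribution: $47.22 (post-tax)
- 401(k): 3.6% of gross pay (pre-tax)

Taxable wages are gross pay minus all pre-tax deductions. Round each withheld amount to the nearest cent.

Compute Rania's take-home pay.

$1335.34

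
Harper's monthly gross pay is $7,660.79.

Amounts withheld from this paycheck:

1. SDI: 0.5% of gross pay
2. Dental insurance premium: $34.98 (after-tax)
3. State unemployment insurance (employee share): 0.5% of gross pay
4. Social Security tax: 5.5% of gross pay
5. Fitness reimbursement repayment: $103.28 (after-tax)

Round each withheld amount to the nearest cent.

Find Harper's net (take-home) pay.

$7,024.59

Social Security tax: $7,660.79 × 0.055 = $421.34
SDI: $7,660.79 × 0.005 = $38.30
State unemployment insurance (employee share): $7,660.79 × 0.005 = $38.30
Dental insurance premium: $34.98
Fitness reimbursement repayment: $103.28
Total deductions = $421.34 + $38.30 + $38.30 + $34.98 + $103.28 = $636.20
Net pay = $7,660.79 − $636.20 = $7,024.59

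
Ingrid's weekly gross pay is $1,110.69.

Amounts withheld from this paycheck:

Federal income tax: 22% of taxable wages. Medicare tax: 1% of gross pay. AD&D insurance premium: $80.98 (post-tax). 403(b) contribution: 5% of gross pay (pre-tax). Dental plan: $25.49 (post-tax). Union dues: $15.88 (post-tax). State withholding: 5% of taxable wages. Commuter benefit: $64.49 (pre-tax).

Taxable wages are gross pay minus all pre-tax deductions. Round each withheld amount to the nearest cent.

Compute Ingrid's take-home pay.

$589.73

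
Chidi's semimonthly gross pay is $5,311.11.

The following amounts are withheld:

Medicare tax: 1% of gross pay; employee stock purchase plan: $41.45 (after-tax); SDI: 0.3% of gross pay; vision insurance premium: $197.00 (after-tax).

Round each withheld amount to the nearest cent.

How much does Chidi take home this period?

Medicare tax: $5,311.11 × 0.01 = $53.11
SDI: $5,311.11 × 0.003 = $15.93
Employee stock purchase plan: $41.45
Vision insurance premium: $197.00
Total deductions = $53.11 + $15.93 + $41.45 + $197.00 = $307.49
Net pay = $5,311.11 − $307.49 = $5,003.62

$5,003.62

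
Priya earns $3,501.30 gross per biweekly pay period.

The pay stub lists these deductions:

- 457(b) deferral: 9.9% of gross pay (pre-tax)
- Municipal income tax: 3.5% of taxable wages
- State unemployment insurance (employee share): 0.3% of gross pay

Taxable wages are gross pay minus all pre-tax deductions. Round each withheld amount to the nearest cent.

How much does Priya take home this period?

$3,033.76

457(b) deferral: $3,501.30 × 0.099 = $346.63
Taxable wages = $3,501.30 − $346.63 = $3,154.67
Municipal income tax: $3,154.67 × 0.035 = $110.41
State unemployment insurance (employee share): $3,501.30 × 0.003 = $10.50
Total deductions = $346.63 + $110.41 + $10.50 = $467.54
Net pay = $3,501.30 − $467.54 = $3,033.76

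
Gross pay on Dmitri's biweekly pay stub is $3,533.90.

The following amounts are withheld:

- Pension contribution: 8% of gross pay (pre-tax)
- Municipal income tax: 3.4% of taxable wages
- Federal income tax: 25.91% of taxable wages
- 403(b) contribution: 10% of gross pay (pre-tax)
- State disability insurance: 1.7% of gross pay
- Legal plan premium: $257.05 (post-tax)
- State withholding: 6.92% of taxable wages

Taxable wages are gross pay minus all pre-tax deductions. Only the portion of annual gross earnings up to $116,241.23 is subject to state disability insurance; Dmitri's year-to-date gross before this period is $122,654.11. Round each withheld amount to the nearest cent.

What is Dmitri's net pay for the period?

Pension contribution: $3,533.90 × 0.08 = $282.71
403(b) contribution: $3,533.90 × 0.1 = $353.39
Pre-tax total = $282.71 + $353.39 = $636.10
Taxable wages = $3,533.90 − $636.10 = $2,897.80
Federal income tax: $2,897.80 × 0.2591 = $750.82
Municipal income tax: $2,897.80 × 0.034 = $98.53
State withholding: $2,897.80 × 0.0692 = $200.53
State disability insurance: annual cap $116,241.23 already reached (YTD $122,654.11), so $0.00
Legal plan premium: $257.05
Total deductions = $282.71 + $353.39 + $750.82 + $98.53 + $200.53 + $0.00 + $257.05 = $1,943.03
Net pay = $3,533.90 − $1,943.03 = $1,590.87

$1,590.87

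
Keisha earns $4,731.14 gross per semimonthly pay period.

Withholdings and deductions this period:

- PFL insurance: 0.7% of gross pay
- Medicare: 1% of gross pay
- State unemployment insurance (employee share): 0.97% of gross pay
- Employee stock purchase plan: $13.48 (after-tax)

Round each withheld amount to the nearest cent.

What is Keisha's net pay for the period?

$4,591.34

Medicare: $4,731.14 × 0.01 = $47.31
PFL insurance: $4,731.14 × 0.007 = $33.12
State unemployment insurance (employee share): $4,731.14 × 0.0097 = $45.89
Employee stock purchase plan: $13.48
Total deductions = $47.31 + $33.12 + $45.89 + $13.48 = $139.80
Net pay = $4,731.14 − $139.80 = $4,591.34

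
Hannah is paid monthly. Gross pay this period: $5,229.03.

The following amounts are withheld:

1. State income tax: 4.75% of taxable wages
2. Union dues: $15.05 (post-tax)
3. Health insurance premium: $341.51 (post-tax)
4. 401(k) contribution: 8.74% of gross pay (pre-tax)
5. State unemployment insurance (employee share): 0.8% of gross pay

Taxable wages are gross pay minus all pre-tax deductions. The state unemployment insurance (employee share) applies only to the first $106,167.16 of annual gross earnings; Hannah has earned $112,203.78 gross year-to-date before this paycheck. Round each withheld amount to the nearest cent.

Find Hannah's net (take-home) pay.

401(k) contribution: $5,229.03 × 0.0874 = $457.02
Taxable wages = $5,229.03 − $457.02 = $4,772.01
State income tax: $4,772.01 × 0.0475 = $226.67
State unemployment insurance (employee share): annual cap $106,167.16 already reached (YTD $112,203.78), so $0.00
Union dues: $15.05
Health insurance premium: $341.51
Total deductions = $457.02 + $226.67 + $0.00 + $15.05 + $341.51 = $1,040.25
Net pay = $5,229.03 − $1,040.25 = $4,188.78

$4,188.78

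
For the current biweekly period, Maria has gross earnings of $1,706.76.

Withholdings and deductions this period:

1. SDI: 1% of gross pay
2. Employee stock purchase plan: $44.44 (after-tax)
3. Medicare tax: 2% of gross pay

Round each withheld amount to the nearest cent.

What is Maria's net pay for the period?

SDI: $1,706.76 × 0.01 = $17.07
Medicare tax: $1,706.76 × 0.02 = $34.14
Employee stock purchase plan: $44.44
Total deductions = $17.07 + $34.14 + $44.44 = $95.65
Net pay = $1,706.76 − $95.65 = $1,611.11

$1,611.11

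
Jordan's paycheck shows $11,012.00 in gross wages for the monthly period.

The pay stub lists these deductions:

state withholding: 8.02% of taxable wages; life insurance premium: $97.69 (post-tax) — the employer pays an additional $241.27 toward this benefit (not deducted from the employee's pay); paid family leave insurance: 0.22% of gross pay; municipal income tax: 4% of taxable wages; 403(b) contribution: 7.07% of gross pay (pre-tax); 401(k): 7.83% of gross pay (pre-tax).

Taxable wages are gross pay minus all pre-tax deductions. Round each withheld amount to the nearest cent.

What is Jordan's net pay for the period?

$8,122.87

401(k): $11,012.00 × 0.0783 = $862.24
403(b) contribution: $11,012.00 × 0.0707 = $778.55
Pre-tax total = $862.24 + $778.55 = $1,640.79
Taxable wages = $11,012.00 − $1,640.79 = $9,371.21
State withholding: $9,371.21 × 0.0802 = $751.57
Municipal income tax: $9,371.21 × 0.04 = $374.85
Paid family leave insurance: $11,012.00 × 0.0022 = $24.23
Life insurance premium: $97.69
(Employer's $241.27 toward life insurance premium is not withheld from the employee.)
Total deductions = $862.24 + $778.55 + $751.57 + $374.85 + $24.23 + $97.69 = $2,889.13
Net pay = $11,012.00 − $2,889.13 = $8,122.87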